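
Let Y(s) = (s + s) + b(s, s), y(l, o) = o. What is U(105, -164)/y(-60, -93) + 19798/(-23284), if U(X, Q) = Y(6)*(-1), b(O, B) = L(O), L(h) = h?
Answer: -237017/360902 ≈ -0.65674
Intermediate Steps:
b(O, B) = O
Y(s) = 3*s (Y(s) = (s + s) + s = 2*s + s = 3*s)
U(X, Q) = -18 (U(X, Q) = (3*6)*(-1) = 18*(-1) = -18)
U(105, -164)/y(-60, -93) + 19798/(-23284) = -18/(-93) + 19798/(-23284) = -18*(-1/93) + 19798*(-1/23284) = 6/31 - 9899/11642 = -237017/360902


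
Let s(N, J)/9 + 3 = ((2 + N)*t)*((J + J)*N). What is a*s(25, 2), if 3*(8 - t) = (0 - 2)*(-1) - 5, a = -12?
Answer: -2624076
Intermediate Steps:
t = 9 (t = 8 - ((0 - 2)*(-1) - 5)/3 = 8 - (-2*(-1) - 5)/3 = 8 - (2 - 5)/3 = 8 - ⅓*(-3) = 8 + 1 = 9)
s(N, J) = -27 + 18*J*N*(18 + 9*N) (s(N, J) = -27 + 9*(((2 + N)*9)*((J + J)*N)) = -27 + 9*((18 + 9*N)*((2*J)*N)) = -27 + 9*((18 + 9*N)*(2*J*N)) = -27 + 9*(2*J*N*(18 + 9*N)) = -27 + 18*J*N*(18 + 9*N))
a*s(25, 2) = -12*(-27 + 162*2*25² + 324*2*25) = -12*(-27 + 162*2*625 + 16200) = -12*(-27 + 202500 + 16200) = -12*218673 = -2624076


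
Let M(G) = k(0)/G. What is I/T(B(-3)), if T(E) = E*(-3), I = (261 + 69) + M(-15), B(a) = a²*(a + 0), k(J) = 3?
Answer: 1649/405 ≈ 4.0716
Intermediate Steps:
M(G) = 3/G
B(a) = a³ (B(a) = a²*a = a³)
I = 1649/5 (I = (261 + 69) + 3/(-15) = 330 + 3*(-1/15) = 330 - ⅕ = 1649/5 ≈ 329.80)
T(E) = -3*E
I/T(B(-3)) = 1649/(5*((-3*(-3)³))) = 1649/(5*((-3*(-27)))) = (1649/5)/81 = (1649/5)*(1/81) = 1649/405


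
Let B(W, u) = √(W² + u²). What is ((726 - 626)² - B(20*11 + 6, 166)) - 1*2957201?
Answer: -2947201 - 2*√19658 ≈ -2.9475e+6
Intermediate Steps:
((726 - 626)² - B(20*11 + 6, 166)) - 1*2957201 = ((726 - 626)² - √((20*11 + 6)² + 166²)) - 1*2957201 = (100² - √((220 + 6)² + 27556)) - 2957201 = (10000 - √(226² + 27556)) - 2957201 = (10000 - √(51076 + 27556)) - 2957201 = (10000 - √78632) - 2957201 = (10000 - 2*√19658) - 2957201 = -2947201 - 2*√19658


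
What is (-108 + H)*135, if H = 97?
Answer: -1485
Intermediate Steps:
(-108 + H)*135 = (-108 + 97)*135 = -11*135 = -1485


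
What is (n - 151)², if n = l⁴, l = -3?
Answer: 4900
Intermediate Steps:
n = 81 (n = (-3)⁴ = 81)
(n - 151)² = (81 - 151)² = (-70)² = 4900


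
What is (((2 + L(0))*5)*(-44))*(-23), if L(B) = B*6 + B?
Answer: 10120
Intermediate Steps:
L(B) = 7*B (L(B) = 6*B + B = 7*B)
(((2 + L(0))*5)*(-44))*(-23) = (((2 + 7*0)*5)*(-44))*(-23) = (((2 + 0)*5)*(-44))*(-23) = ((2*5)*(-44))*(-23) = (10*(-44))*(-23) = -440*(-23) = 10120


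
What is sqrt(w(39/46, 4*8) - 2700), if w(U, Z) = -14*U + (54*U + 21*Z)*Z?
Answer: sqrt(10716045)/23 ≈ 142.33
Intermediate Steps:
w(U, Z) = -14*U + Z*(21*Z + 54*U) (w(U, Z) = -14*U + (21*Z + 54*U)*Z = -14*U + Z*(21*Z + 54*U))
sqrt(w(39/46, 4*8) - 2700) = sqrt((-546/46 + 21*(4*8)**2 + 54*(39/46)*(4*8)) - 2700) = sqrt((-546/46 + 21*32**2 + 54*(39*(1/46))*32) - 2700) = sqrt((-14*39/46 + 21*1024 + 54*(39/46)*32) - 2700) = sqrt((-273/23 + 21504 + 33696/23) - 2700) = sqrt(528015/23 - 2700) = sqrt(465915/23) = sqrt(10716045)/23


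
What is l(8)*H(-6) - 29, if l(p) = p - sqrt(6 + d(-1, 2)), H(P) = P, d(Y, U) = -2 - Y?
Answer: -77 + 6*sqrt(5) ≈ -63.584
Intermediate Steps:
l(p) = p - sqrt(5) (l(p) = p - sqrt(6 + (-2 - 1*(-1))) = p - sqrt(6 + (-2 + 1)) = p - sqrt(6 - 1) = p - sqrt(5))
l(8)*H(-6) - 29 = (8 - sqrt(5))*(-6) - 29 = (-48 + 6*sqrt(5)) - 29 = -77 + 6*sqrt(5)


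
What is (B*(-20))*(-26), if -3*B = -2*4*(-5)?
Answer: -20800/3 ≈ -6933.3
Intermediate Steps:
B = -40/3 (B = -(-2*4)*(-5)/3 = -(-8)*(-5)/3 = -⅓*40 = -40/3 ≈ -13.333)
(B*(-20))*(-26) = -40/3*(-20)*(-26) = (800/3)*(-26) = -20800/3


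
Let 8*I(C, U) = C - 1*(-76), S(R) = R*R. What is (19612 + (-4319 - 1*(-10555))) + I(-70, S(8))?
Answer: 103395/4 ≈ 25849.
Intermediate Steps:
S(R) = R**2
I(C, U) = 19/2 + C/8 (I(C, U) = (C - 1*(-76))/8 = (C + 76)/8 = (76 + C)/8 = 19/2 + C/8)
(19612 + (-4319 - 1*(-10555))) + I(-70, S(8)) = (19612 + (-4319 - 1*(-10555))) + (19/2 + (1/8)*(-70)) = (19612 + (-4319 + 10555)) + (19/2 - 35/4) = (19612 + 6236) + 3/4 = 25848 + 3/4 = 103395/4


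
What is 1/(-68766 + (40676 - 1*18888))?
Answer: -1/46978 ≈ -2.1287e-5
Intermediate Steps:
1/(-68766 + (40676 - 1*18888)) = 1/(-68766 + (40676 - 18888)) = 1/(-68766 + 21788) = 1/(-46978) = -1/46978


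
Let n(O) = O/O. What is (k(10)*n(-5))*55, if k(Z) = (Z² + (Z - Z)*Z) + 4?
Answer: 5720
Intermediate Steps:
k(Z) = 4 + Z² (k(Z) = (Z² + 0*Z) + 4 = (Z² + 0) + 4 = Z² + 4 = 4 + Z²)
n(O) = 1
(k(10)*n(-5))*55 = ((4 + 10²)*1)*55 = ((4 + 100)*1)*55 = (104*1)*55 = 104*55 = 5720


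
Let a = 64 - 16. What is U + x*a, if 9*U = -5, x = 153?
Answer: 66091/9 ≈ 7343.4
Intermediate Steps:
a = 48
U = -5/9 (U = (1/9)*(-5) = -5/9 ≈ -0.55556)
U + x*a = -5/9 + 153*48 = -5/9 + 7344 = 66091/9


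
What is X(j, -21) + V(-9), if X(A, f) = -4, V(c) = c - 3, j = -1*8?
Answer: -16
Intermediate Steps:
j = -8
V(c) = -3 + c
X(j, -21) + V(-9) = -4 + (-3 - 9) = -4 - 12 = -16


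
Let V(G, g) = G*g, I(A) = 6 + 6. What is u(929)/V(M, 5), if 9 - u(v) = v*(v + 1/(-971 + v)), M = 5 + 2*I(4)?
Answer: -7249283/1218 ≈ -5951.8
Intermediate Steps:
I(A) = 12
M = 29 (M = 5 + 2*12 = 5 + 24 = 29)
u(v) = 9 - v*(v + 1/(-971 + v))
u(929)/V(M, 5) = ((-8739 - 1*929³ + 8*929 + 971*929²)/(-971 + 929))/((29*5)) = ((-8739 - 1*801765089 + 7432 + 971*863041)/(-42))/145 = -(-8739 - 801765089 + 7432 + 838012811)/42*(1/145) = -1/42*36246415*(1/145) = -36246415/42*1/145 = -7249283/1218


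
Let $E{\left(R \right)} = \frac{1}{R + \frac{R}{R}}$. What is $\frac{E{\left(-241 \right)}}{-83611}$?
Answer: $\frac{1}{20066640} \approx 4.9834 \cdot 10^{-8}$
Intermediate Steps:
$E{\left(R \right)} = \frac{1}{1 + R}$ ($E{\left(R \right)} = \frac{1}{R + 1} = \frac{1}{1 + R}$)
$\frac{E{\left(-241 \right)}}{-83611} = \frac{1}{\left(1 - 241\right) \left(-83611\right)} = \frac{1}{-240} \left(- \frac{1}{83611}\right) = \left(- \frac{1}{240}\right) \left(- \frac{1}{83611}\right) = \frac{1}{20066640}$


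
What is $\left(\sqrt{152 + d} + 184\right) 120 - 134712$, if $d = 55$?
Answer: $-112632 + 360 \sqrt{23} \approx -1.1091 \cdot 10^{5}$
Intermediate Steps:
$\left(\sqrt{152 + d} + 184\right) 120 - 134712 = \left(\sqrt{152 + 55} + 184\right) 120 - 134712 = \left(\sqrt{207} + 184\right) 120 - 134712 = \left(3 \sqrt{23} + 184\right) 120 - 134712 = \left(184 + 3 \sqrt{23}\right) 120 - 134712 = \left(22080 + 360 \sqrt{23}\right) - 134712 = -112632 + 360 \sqrt{23}$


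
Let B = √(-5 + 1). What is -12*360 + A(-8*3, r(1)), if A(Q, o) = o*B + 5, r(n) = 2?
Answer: -4315 + 4*I ≈ -4315.0 + 4.0*I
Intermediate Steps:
B = 2*I (B = √(-4) = 2*I ≈ 2.0*I)
A(Q, o) = 5 + 2*I*o (A(Q, o) = o*(2*I) + 5 = 2*I*o + 5 = 5 + 2*I*o)
-12*360 + A(-8*3, r(1)) = -12*360 + (5 + 2*I*2) = -4320 + (5 + 4*I) = -4315 + 4*I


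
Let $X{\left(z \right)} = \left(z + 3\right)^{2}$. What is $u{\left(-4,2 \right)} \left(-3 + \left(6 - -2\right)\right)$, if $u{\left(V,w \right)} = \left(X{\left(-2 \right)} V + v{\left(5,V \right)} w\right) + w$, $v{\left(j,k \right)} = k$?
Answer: $-50$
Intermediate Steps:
$X{\left(z \right)} = \left(3 + z\right)^{2}$
$u{\left(V,w \right)} = V + w + V w$ ($u{\left(V,w \right)} = \left(\left(3 - 2\right)^{2} V + V w\right) + w = \left(1^{2} V + V w\right) + w = \left(1 V + V w\right) + w = \left(V + V w\right) + w = V + w + V w$)
$u{\left(-4,2 \right)} \left(-3 + \left(6 - -2\right)\right) = \left(-4 + 2 - 8\right) \left(-3 + \left(6 - -2\right)\right) = \left(-4 + 2 - 8\right) \left(-3 + \left(6 + 2\right)\right) = - 10 \left(-3 + 8\right) = \left(-10\right) 5 = -50$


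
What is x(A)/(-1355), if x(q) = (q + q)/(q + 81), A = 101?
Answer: -101/123305 ≈ -0.00081911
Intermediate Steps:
x(q) = 2*q/(81 + q) (x(q) = (2*q)/(81 + q) = 2*q/(81 + q))
x(A)/(-1355) = (2*101/(81 + 101))/(-1355) = (2*101/182)*(-1/1355) = (2*101*(1/182))*(-1/1355) = (101/91)*(-1/1355) = -101/123305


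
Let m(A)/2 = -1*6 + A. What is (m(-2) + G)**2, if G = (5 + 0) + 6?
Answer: 25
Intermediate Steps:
G = 11 (G = 5 + 6 = 11)
m(A) = -12 + 2*A (m(A) = 2*(-1*6 + A) = 2*(-6 + A) = -12 + 2*A)
(m(-2) + G)**2 = ((-12 + 2*(-2)) + 11)**2 = ((-12 - 4) + 11)**2 = (-16 + 11)**2 = (-5)**2 = 25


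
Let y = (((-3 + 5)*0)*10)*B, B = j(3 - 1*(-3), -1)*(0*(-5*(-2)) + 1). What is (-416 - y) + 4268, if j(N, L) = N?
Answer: 3852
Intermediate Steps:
B = 6 (B = (3 - 1*(-3))*(0*(-5*(-2)) + 1) = (3 + 3)*(0*10 + 1) = 6*(0 + 1) = 6*1 = 6)
y = 0 (y = (((-3 + 5)*0)*10)*6 = ((2*0)*10)*6 = (0*10)*6 = 0*6 = 0)
(-416 - y) + 4268 = (-416 - 1*0) + 4268 = (-416 + 0) + 4268 = -416 + 4268 = 3852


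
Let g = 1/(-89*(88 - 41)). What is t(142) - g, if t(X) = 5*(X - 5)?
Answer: 2865356/4183 ≈ 685.00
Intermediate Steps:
t(X) = -25 + 5*X (t(X) = 5*(-5 + X) = -25 + 5*X)
g = -1/4183 (g = 1/(-89*47) = 1/(-4183) = -1/4183 ≈ -0.00023906)
t(142) - g = (-25 + 5*142) - 1*(-1/4183) = (-25 + 710) + 1/4183 = 685 + 1/4183 = 2865356/4183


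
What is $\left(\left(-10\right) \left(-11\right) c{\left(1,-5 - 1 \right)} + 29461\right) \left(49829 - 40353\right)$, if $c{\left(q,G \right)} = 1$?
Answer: $280214796$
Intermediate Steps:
$\left(\left(-10\right) \left(-11\right) c{\left(1,-5 - 1 \right)} + 29461\right) \left(49829 - 40353\right) = \left(\left(-10\right) \left(-11\right) 1 + 29461\right) \left(49829 - 40353\right) = \left(110 \cdot 1 + 29461\right) 9476 = \left(110 + 29461\right) 9476 = 29571 \cdot 9476 = 280214796$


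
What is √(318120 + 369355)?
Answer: 5*√27499 ≈ 829.14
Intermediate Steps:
√(318120 + 369355) = √687475 = 5*√27499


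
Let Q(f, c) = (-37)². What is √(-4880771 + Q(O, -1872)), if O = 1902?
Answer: I*√4879402 ≈ 2208.9*I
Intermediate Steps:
Q(f, c) = 1369
√(-4880771 + Q(O, -1872)) = √(-4880771 + 1369) = √(-4879402) = I*√4879402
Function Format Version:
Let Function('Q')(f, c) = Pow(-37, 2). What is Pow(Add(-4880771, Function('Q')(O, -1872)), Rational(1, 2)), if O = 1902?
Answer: Mul(I, Pow(4879402, Rational(1, 2))) ≈ Mul(2208.9, I)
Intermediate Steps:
Function('Q')(f, c) = 1369
Pow(Add(-4880771, Function('Q')(O, -1872)), Rational(1, 2)) = Pow(Add(-4880771, 1369), Rational(1, 2)) = Pow(-4879402, Rational(1, 2)) = Mul(I, Pow(4879402, Rational(1, 2)))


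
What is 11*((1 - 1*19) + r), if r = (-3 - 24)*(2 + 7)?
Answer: -2871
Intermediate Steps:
r = -243 (r = -27*9 = -243)
11*((1 - 1*19) + r) = 11*((1 - 1*19) - 243) = 11*((1 - 19) - 243) = 11*(-18 - 243) = 11*(-261) = -2871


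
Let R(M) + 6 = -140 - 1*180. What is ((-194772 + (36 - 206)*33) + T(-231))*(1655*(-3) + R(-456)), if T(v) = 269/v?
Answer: 22264773791/21 ≈ 1.0602e+9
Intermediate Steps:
R(M) = -326 (R(M) = -6 + (-140 - 1*180) = -6 + (-140 - 180) = -6 - 320 = -326)
((-194772 + (36 - 206)*33) + T(-231))*(1655*(-3) + R(-456)) = ((-194772 + (36 - 206)*33) + 269/(-231))*(1655*(-3) - 326) = ((-194772 - 170*33) + 269*(-1/231))*(-4965 - 326) = ((-194772 - 5610) - 269/231)*(-5291) = (-200382 - 269/231)*(-5291) = -46288511/231*(-5291) = 22264773791/21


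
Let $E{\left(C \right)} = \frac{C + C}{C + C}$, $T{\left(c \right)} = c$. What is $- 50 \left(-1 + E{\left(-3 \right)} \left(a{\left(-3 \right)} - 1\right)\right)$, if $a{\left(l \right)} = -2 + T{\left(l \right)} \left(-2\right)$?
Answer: $-100$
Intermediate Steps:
$a{\left(l \right)} = -2 - 2 l$ ($a{\left(l \right)} = -2 + l \left(-2\right) = -2 - 2 l$)
$E{\left(C \right)} = 1$ ($E{\left(C \right)} = \frac{2 C}{2 C} = 2 C \frac{1}{2 C} = 1$)
$- 50 \left(-1 + E{\left(-3 \right)} \left(a{\left(-3 \right)} - 1\right)\right) = - 50 \left(-1 + 1 \left(\left(-2 - -6\right) - 1\right)\right) = - 50 \left(-1 + 1 \left(\left(-2 + 6\right) - 1\right)\right) = - 50 \left(-1 + 1 \left(4 - 1\right)\right) = - 50 \left(-1 + 1 \cdot 3\right) = - 50 \left(-1 + 3\right) = \left(-50\right) 2 = -100$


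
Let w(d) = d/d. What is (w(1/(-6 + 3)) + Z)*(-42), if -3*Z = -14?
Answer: -238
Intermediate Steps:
Z = 14/3 (Z = -⅓*(-14) = 14/3 ≈ 4.6667)
w(d) = 1
(w(1/(-6 + 3)) + Z)*(-42) = (1 + 14/3)*(-42) = (17/3)*(-42) = -238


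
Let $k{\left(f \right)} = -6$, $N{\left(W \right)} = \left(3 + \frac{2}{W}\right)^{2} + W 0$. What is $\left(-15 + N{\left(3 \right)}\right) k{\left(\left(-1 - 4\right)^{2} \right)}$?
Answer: $\frac{28}{3} \approx 9.3333$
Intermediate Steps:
$N{\left(W \right)} = \left(3 + \frac{2}{W}\right)^{2}$ ($N{\left(W \right)} = \left(3 + \frac{2}{W}\right)^{2} + 0 = \left(3 + \frac{2}{W}\right)^{2}$)
$\left(-15 + N{\left(3 \right)}\right) k{\left(\left(-1 - 4\right)^{2} \right)} = \left(-15 + \frac{\left(2 + 3 \cdot 3\right)^{2}}{9}\right) \left(-6\right) = \left(-15 + \frac{\left(2 + 9\right)^{2}}{9}\right) \left(-6\right) = \left(-15 + \frac{11^{2}}{9}\right) \left(-6\right) = \left(-15 + \frac{1}{9} \cdot 121\right) \left(-6\right) = \left(-15 + \frac{121}{9}\right) \left(-6\right) = \left(- \frac{14}{9}\right) \left(-6\right) = \frac{28}{3}$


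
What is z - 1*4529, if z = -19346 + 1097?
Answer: -22778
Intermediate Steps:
z = -18249
z - 1*4529 = -18249 - 1*4529 = -18249 - 4529 = -22778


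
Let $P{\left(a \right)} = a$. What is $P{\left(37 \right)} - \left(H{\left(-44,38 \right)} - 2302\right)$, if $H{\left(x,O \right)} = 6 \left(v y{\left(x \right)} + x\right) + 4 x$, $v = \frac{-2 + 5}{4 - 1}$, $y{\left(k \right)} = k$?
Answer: $3043$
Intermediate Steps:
$v = 1$ ($v = \frac{3}{3} = 3 \cdot \frac{1}{3} = 1$)
$H{\left(x,O \right)} = 16 x$ ($H{\left(x,O \right)} = 6 \left(1 x + x\right) + 4 x = 6 \left(x + x\right) + 4 x = 6 \cdot 2 x + 4 x = 12 x + 4 x = 16 x$)
$P{\left(37 \right)} - \left(H{\left(-44,38 \right)} - 2302\right) = 37 - \left(16 \left(-44\right) - 2302\right) = 37 - \left(-704 - 2302\right) = 37 - -3006 = 37 + 3006 = 3043$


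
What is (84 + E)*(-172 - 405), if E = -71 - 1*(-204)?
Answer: -125209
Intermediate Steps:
E = 133 (E = -71 + 204 = 133)
(84 + E)*(-172 - 405) = (84 + 133)*(-172 - 405) = 217*(-577) = -125209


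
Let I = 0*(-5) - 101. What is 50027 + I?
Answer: 49926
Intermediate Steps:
I = -101 (I = 0 - 101 = -101)
50027 + I = 50027 - 101 = 49926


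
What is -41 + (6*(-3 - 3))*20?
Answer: -761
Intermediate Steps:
-41 + (6*(-3 - 3))*20 = -41 + (6*(-6))*20 = -41 - 36*20 = -41 - 720 = -761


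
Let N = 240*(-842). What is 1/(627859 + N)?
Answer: 1/425779 ≈ 2.3486e-6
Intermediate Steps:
N = -202080
1/(627859 + N) = 1/(627859 - 202080) = 1/425779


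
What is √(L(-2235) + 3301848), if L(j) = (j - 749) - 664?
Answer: 10*√32982 ≈ 1816.1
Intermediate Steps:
L(j) = -1413 + j (L(j) = (-749 + j) - 664 = -1413 + j)
√(L(-2235) + 3301848) = √((-1413 - 2235) + 3301848) = √(-3648 + 3301848) = √3298200 = 10*√32982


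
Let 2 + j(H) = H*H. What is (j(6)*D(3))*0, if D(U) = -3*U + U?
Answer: 0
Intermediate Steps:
D(U) = -2*U
j(H) = -2 + H² (j(H) = -2 + H*H = -2 + H²)
(j(6)*D(3))*0 = ((-2 + 6²)*(-2*3))*0 = ((-2 + 36)*(-6))*0 = (34*(-6))*0 = -204*0 = 0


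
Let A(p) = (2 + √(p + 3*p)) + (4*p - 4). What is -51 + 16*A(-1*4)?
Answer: -339 + 64*I ≈ -339.0 + 64.0*I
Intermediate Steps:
A(p) = -2 + 2*√p + 4*p (A(p) = (2 + √(4*p)) + (-4 + 4*p) = (2 + 2*√p) + (-4 + 4*p) = -2 + 2*√p + 4*p)
-51 + 16*A(-1*4) = -51 + 16*(-2 + 2*√(-1*4) + 4*(-1*4)) = -51 + 16*(-2 + 2*√(-4) + 4*(-4)) = -51 + 16*(-2 + 2*(2*I) - 16) = -51 + 16*(-2 + 4*I - 16) = -51 + 16*(-18 + 4*I) = -51 + (-288 + 64*I) = -339 + 64*I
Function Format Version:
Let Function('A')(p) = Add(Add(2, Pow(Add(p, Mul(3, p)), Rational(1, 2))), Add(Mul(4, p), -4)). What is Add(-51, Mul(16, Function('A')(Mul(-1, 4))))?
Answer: Add(-339, Mul(64, I)) ≈ Add(-339.00, Mul(64.000, I))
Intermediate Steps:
Function('A')(p) = Add(-2, Mul(2, Pow(p, Rational(1, 2))), Mul(4, p)) (Function('A')(p) = Add(Add(2, Pow(Mul(4, p), Rational(1, 2))), Add(-4, Mul(4, p))) = Add(Add(2, Mul(2, Pow(p, Rational(1, 2)))), Add(-4, Mul(4, p))) = Add(-2, Mul(2, Pow(p, Rational(1, 2))), Mul(4, p)))
Add(-51, Mul(16, Function('A')(Mul(-1, 4)))) = Add(-51, Mul(16, Add(-2, Mul(2, Pow(Mul(-1, 4), Rational(1, 2))), Mul(4, Mul(-1, 4))))) = Add(-51, Mul(16, Add(-2, Mul(2, Pow(-4, Rational(1, 2))), Mul(4, -4)))) = Add(-51, Mul(16, Add(-2, Mul(2, Mul(2, I)), -16))) = Add(-51, Mul(16, Add(-2, Mul(4, I), -16))) = Add(-51, Mul(16, Add(-18, Mul(4, I)))) = Add(-51, Add(-288, Mul(64, I))) = Add(-339, Mul(64, I))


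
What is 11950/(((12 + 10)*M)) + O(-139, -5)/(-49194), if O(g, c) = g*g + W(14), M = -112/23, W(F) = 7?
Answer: -3392148773/30303504 ≈ -111.94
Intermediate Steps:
M = -112/23 (M = -112*1/23 = -112/23 ≈ -4.8696)
O(g, c) = 7 + g² (O(g, c) = g*g + 7 = g² + 7 = 7 + g²)
11950/(((12 + 10)*M)) + O(-139, -5)/(-49194) = 11950/(((12 + 10)*(-112/23))) + (7 + (-139)²)/(-49194) = 11950/((22*(-112/23))) + (7 + 19321)*(-1/49194) = 11950/(-2464/23) + 19328*(-1/49194) = 11950*(-23/2464) - 9664/24597 = -137425/1232 - 9664/24597 = -3392148773/30303504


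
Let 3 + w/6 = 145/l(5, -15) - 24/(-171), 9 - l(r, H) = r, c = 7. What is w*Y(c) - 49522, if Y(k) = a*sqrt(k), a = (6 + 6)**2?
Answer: -49522 + 548136*sqrt(7)/19 ≈ 26806.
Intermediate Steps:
l(r, H) = 9 - r
a = 144 (a = 12**2 = 144)
Y(k) = 144*sqrt(k)
w = 7613/38 (w = -18 + 6*(145/(9 - 1*5) - 24/(-171)) = -18 + 6*(145/(9 - 5) - 24*(-1/171)) = -18 + 6*(145/4 + 8/57) = -18 + 6*(8297/228) = -18 + 8297/38 = 7613/38 ≈ 200.34)
w*Y(c) - 49522 = 7613*(144*sqrt(7))/38 - 49522 = 548136*sqrt(7)/19 - 49522 = -49522 + 548136*sqrt(7)/19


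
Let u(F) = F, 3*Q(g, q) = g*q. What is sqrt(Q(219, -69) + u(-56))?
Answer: I*sqrt(5093) ≈ 71.365*I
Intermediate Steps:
Q(g, q) = g*q/3 (Q(g, q) = (g*q)/3 = g*q/3)
sqrt(Q(219, -69) + u(-56)) = sqrt((1/3)*219*(-69) - 56) = sqrt(-5037 - 56) = sqrt(-5093) = I*sqrt(5093)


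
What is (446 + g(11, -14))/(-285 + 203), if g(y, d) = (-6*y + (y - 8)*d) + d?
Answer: -162/41 ≈ -3.9512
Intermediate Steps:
g(y, d) = d - 6*y + d*(-8 + y) (g(y, d) = (-6*y + (-8 + y)*d) + d = (-6*y + d*(-8 + y)) + d = d - 6*y + d*(-8 + y))
(446 + g(11, -14))/(-285 + 203) = (446 + (-7*(-14) - 6*11 - 14*11))/(-285 + 203) = (446 + (98 - 66 - 154))/(-82) = (446 - 122)*(-1/82) = 324*(-1/82) = -162/41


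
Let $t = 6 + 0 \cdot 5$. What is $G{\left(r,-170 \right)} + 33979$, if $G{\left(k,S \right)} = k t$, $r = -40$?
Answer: $33739$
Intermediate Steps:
$t = 6$ ($t = 6 + 0 = 6$)
$G{\left(k,S \right)} = 6 k$ ($G{\left(k,S \right)} = k 6 = 6 k$)
$G{\left(r,-170 \right)} + 33979 = 6 \left(-40\right) + 33979 = -240 + 33979 = 33739$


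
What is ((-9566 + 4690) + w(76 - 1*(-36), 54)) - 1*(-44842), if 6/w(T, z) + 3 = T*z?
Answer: 80531492/2015 ≈ 39966.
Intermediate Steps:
w(T, z) = 6/(-3 + T*z)
((-9566 + 4690) + w(76 - 1*(-36), 54)) - 1*(-44842) = ((-9566 + 4690) + 6/(-3 + (76 - 1*(-36))*54)) - 1*(-44842) = (-4876 + 6/(-3 + (76 + 36)*54)) + 44842 = (-4876 + 6/(-3 + 112*54)) + 44842 = (-4876 + 6/(-3 + 6048)) + 44842 = (-4876 + 6/6045) + 44842 = (-4876 + 6*(1/6045)) + 44842 = (-4876 + 2/2015) + 44842 = -9825138/2015 + 44842 = 80531492/2015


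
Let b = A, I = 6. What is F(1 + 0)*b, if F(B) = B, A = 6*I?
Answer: 36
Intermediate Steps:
A = 36 (A = 6*6 = 36)
b = 36
F(1 + 0)*b = (1 + 0)*36 = 1*36 = 36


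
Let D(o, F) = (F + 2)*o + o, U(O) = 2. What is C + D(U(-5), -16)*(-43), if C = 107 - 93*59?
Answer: -4262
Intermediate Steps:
C = -5380 (C = 107 - 5487 = -5380)
D(o, F) = o + o*(2 + F) (D(o, F) = (2 + F)*o + o = o*(2 + F) + o = o + o*(2 + F))
C + D(U(-5), -16)*(-43) = -5380 + (2*(3 - 16))*(-43) = -5380 + (2*(-13))*(-43) = -5380 - 26*(-43) = -5380 + 1118 = -4262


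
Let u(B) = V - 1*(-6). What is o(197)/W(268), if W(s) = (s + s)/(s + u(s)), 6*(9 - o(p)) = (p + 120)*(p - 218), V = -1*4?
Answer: 301995/536 ≈ 563.42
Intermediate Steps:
V = -4
u(B) = 2 (u(B) = -4 - 1*(-6) = -4 + 6 = 2)
o(p) = 9 - (-218 + p)*(120 + p)/6 (o(p) = 9 - (p + 120)*(p - 218)/6 = 9 - (120 + p)*(-218 + p)/6 = 9 - (-218 + p)*(120 + p)/6)
W(s) = 2*s/(2 + s) (W(s) = (s + s)/(s + 2) = (2*s)/(2 + s) = 2*s/(2 + s))
o(197)/W(268) = (4369 - 1/6*197**2 + (49/3)*197)/((2*268/(2 + 268))) = (4369 - 1/6*38809 + 9653/3)/((2*268/270)) = (4369 - 38809/6 + 9653/3)/((2*268*(1/270))) = 2237/(2*(268/135)) = (2237/2)*(135/268) = 301995/536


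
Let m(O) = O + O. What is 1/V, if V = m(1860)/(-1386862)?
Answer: -693431/1860 ≈ -372.81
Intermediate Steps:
m(O) = 2*O
V = -1860/693431 (V = (2*1860)/(-1386862) = 3720*(-1/1386862) = -1860/693431 ≈ -0.0026823)
1/V = 1/(-1860/693431) = -693431/1860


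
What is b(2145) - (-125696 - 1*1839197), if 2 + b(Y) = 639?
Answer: 1965530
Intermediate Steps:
b(Y) = 637 (b(Y) = -2 + 639 = 637)
b(2145) - (-125696 - 1*1839197) = 637 - (-125696 - 1*1839197) = 637 - (-125696 - 1839197) = 637 - 1*(-1964893) = 637 + 1964893 = 1965530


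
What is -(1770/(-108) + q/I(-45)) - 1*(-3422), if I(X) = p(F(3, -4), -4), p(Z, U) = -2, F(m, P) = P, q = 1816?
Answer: 78235/18 ≈ 4346.4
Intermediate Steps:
I(X) = -2
-(1770/(-108) + q/I(-45)) - 1*(-3422) = -(1770/(-108) + 1816/(-2)) - 1*(-3422) = -(1770*(-1/108) + 1816*(-1/2)) + 3422 = -(-295/18 - 908) + 3422 = -1*(-16639/18) + 3422 = 16639/18 + 3422 = 78235/18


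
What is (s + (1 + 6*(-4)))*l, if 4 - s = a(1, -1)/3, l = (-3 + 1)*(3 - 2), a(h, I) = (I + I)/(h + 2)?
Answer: 338/9 ≈ 37.556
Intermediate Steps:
a(h, I) = 2*I/(2 + h) (a(h, I) = (2*I)/(2 + h) = 2*I/(2 + h))
l = -2 (l = -2*1 = -2)
s = 38/9 (s = 4 - 2*(-1)/(2 + 1)/3 = 4 - 2*(-1)/3/3 = 4 - 2*(-1)*(⅓)/3 = 4 - (-2)/(3*3) = 4 - 1*(-2/9) = 4 + 2/9 = 38/9 ≈ 4.2222)
(s + (1 + 6*(-4)))*l = (38/9 + (1 + 6*(-4)))*(-2) = (38/9 + (1 - 24))*(-2) = (38/9 - 23)*(-2) = -169/9*(-2) = 338/9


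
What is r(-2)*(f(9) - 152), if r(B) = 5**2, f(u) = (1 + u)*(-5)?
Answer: -5050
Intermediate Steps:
f(u) = -5 - 5*u
r(B) = 25
r(-2)*(f(9) - 152) = 25*((-5 - 5*9) - 152) = 25*((-5 - 45) - 152) = 25*(-50 - 152) = 25*(-202) = -5050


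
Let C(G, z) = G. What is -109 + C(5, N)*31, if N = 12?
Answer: 46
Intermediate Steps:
-109 + C(5, N)*31 = -109 + 5*31 = -109 + 155 = 46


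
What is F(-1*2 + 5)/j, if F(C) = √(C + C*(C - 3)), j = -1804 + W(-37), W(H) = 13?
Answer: -√3/1791 ≈ -0.00096709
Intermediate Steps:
j = -1791 (j = -1804 + 13 = -1791)
F(C) = √(C + C*(-3 + C))
F(-1*2 + 5)/j = √((-1*2 + 5)*(-2 + (-1*2 + 5)))/(-1791) = √((-2 + 5)*(-2 + (-2 + 5)))*(-1/1791) = √(3*(-2 + 3))*(-1/1791) = √(3*1)*(-1/1791) = √3*(-1/1791) = -√3/1791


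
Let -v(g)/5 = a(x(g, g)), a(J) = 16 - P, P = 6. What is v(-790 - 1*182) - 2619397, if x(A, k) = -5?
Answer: -2619447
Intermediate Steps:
a(J) = 10 (a(J) = 16 - 1*6 = 16 - 6 = 10)
v(g) = -50 (v(g) = -5*10 = -50)
v(-790 - 1*182) - 2619397 = -50 - 2619397 = -2619447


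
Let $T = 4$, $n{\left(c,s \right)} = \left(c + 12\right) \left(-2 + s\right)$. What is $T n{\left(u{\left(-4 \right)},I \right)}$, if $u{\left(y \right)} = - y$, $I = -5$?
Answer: $-448$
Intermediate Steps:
$n{\left(c,s \right)} = \left(-2 + s\right) \left(12 + c\right)$ ($n{\left(c,s \right)} = \left(12 + c\right) \left(-2 + s\right) = \left(-2 + s\right) \left(12 + c\right)$)
$T n{\left(u{\left(-4 \right)},I \right)} = 4 \left(-24 - 2 \left(\left(-1\right) \left(-4\right)\right) + 12 \left(-5\right) + \left(-1\right) \left(-4\right) \left(-5\right)\right) = 4 \left(-24 - 8 - 60 + 4 \left(-5\right)\right) = 4 \left(-24 - 8 - 60 - 20\right) = 4 \left(-112\right) = -448$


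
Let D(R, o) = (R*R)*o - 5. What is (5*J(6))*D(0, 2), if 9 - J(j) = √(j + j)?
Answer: -225 + 50*√3 ≈ -138.40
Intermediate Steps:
D(R, o) = -5 + o*R² (D(R, o) = R²*o - 5 = o*R² - 5 = -5 + o*R²)
J(j) = 9 - √2*√j (J(j) = 9 - √(j + j) = 9 - √(2*j) = 9 - √2*√j)
(5*J(6))*D(0, 2) = (5*(9 - √2*√6))*(-5 + 2*0²) = (5*(9 - 2*√3))*(-5 + 2*0) = (45 - 10*√3)*(-5 + 0) = (45 - 10*√3)*(-5) = -225 + 50*√3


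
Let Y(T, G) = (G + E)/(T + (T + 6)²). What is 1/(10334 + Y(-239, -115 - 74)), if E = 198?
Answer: 54050/558552709 ≈ 9.6768e-5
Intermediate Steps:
Y(T, G) = (198 + G)/(T + (6 + T)²) (Y(T, G) = (G + 198)/(T + (T + 6)²) = (198 + G)/(T + (6 + T)²))
1/(10334 + Y(-239, -115 - 74)) = 1/(10334 + (198 + (-115 - 74))/(-239 + (6 - 239)²)) = 1/(10334 + (198 - 189)/(-239 + (-233)²)) = 1/(10334 + 9/(-239 + 54289)) = 1/(10334 + 9/54050) = 1/(558552709/54050) = 54050/558552709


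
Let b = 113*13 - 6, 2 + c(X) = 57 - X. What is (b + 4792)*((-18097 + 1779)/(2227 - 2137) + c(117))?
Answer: -1521911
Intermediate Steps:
c(X) = 55 - X (c(X) = -2 + (57 - X) = 55 - X)
b = 1463 (b = 1469 - 6 = 1463)
(b + 4792)*((-18097 + 1779)/(2227 - 2137) + c(117)) = (1463 + 4792)*((-18097 + 1779)/(2227 - 2137) + (55 - 1*117)) = 6255*(-16318/90 + (55 - 117)) = 6255*(-16318*1/90 - 62) = 6255*(-8159/45 - 62) = 6255*(-10949/45) = -1521911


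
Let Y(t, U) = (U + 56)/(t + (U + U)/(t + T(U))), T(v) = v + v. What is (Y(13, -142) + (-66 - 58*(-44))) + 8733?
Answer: 42687427/3807 ≈ 11213.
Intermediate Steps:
T(v) = 2*v
Y(t, U) = (56 + U)/(t + 2*U/(t + 2*U)) (Y(t, U) = (U + 56)/(t + (U + U)/(t + 2*U)) = (56 + U)/(t + (2*U)/(t + 2*U)) = (56 + U)/(t + 2*U/(t + 2*U)))
(Y(13, -142) + (-66 - 58*(-44))) + 8733 = ((2*(-142)² + 56*13 + 112*(-142) - 142*13)/(13² + 2*(-142) + 2*(-142)*13) + (-66 - 58*(-44))) + 8733 = ((2*20164 + 728 - 15904 - 1846)/(169 - 284 - 3692) + (-66 + 2552)) + 8733 = ((40328 + 728 - 15904 - 1846)/(-3807) + 2486) + 8733 = (-1/3807*23306 + 2486) + 8733 = (-23306/3807 + 2486) + 8733 = 9440896/3807 + 8733 = 42687427/3807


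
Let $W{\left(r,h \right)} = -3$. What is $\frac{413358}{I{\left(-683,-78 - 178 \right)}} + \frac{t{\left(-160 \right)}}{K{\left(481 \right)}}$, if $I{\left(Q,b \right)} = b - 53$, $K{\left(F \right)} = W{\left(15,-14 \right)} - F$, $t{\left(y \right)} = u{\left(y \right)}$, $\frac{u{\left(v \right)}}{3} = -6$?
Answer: $- \frac{33343285}{24926} \approx -1337.7$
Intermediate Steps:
$u{\left(v \right)} = -18$ ($u{\left(v \right)} = 3 \left(-6\right) = -18$)
$t{\left(y \right)} = -18$
$K{\left(F \right)} = -3 - F$
$I{\left(Q,b \right)} = -53 + b$ ($I{\left(Q,b \right)} = b - 53 = -53 + b$)
$\frac{413358}{I{\left(-683,-78 - 178 \right)}} + \frac{t{\left(-160 \right)}}{K{\left(481 \right)}} = \frac{413358}{-53 - 256} - \frac{18}{-3 - 481} = \frac{413358}{-53 - 256} - \frac{18}{-484} = \frac{413358}{-309} - - \frac{9}{242} = 413358 \left(- \frac{1}{309}\right) + \frac{9}{242} = - \frac{137786}{103} + \frac{9}{242} = - \frac{33343285}{24926}$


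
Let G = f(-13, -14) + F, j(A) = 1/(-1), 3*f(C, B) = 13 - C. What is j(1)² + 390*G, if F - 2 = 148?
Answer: 61881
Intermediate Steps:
F = 150 (F = 2 + 148 = 150)
f(C, B) = 13/3 - C/3 (f(C, B) = (13 - C)/3 = 13/3 - C/3)
j(A) = -1
G = 476/3 (G = (13/3 - ⅓*(-13)) + 150 = (13/3 + 13/3) + 150 = 26/3 + 150 = 476/3 ≈ 158.67)
j(1)² + 390*G = (-1)² + 390*(476/3) = 1 + 61880 = 61881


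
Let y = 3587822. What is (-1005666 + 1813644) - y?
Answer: -2779844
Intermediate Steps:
(-1005666 + 1813644) - y = (-1005666 + 1813644) - 1*3587822 = 807978 - 3587822 = -2779844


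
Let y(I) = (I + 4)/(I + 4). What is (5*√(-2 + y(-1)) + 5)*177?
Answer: 885 + 885*I ≈ 885.0 + 885.0*I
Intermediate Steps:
y(I) = 1 (y(I) = (4 + I)/(4 + I) = 1)
(5*√(-2 + y(-1)) + 5)*177 = (5*√(-2 + 1) + 5)*177 = (5*√(-1) + 5)*177 = (5*I + 5)*177 = (5 + 5*I)*177 = 885 + 885*I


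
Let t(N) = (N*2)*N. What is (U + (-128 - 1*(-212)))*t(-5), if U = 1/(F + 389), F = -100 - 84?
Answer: 172210/41 ≈ 4200.2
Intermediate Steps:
F = -184
U = 1/205 (U = 1/(-184 + 389) = 1/205 ≈ 0.0048781)
t(N) = 2*N**2 (t(N) = (2*N)*N = 2*N**2)
(U + (-128 - 1*(-212)))*t(-5) = (1/205 + (-128 - 1*(-212)))*(2*(-5)**2) = (1/205 + (-128 + 212))*(2*25) = (1/205 + 84)*50 = (17221/205)*50 = 172210/41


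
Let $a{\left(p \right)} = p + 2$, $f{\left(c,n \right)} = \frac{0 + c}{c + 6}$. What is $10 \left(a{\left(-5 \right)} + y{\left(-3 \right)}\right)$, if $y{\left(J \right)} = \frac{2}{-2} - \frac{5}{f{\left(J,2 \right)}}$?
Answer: $10$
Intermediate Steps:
$f{\left(c,n \right)} = \frac{c}{6 + c}$
$a{\left(p \right)} = 2 + p$
$y{\left(J \right)} = -1 - \frac{5 \left(6 + J\right)}{J}$ ($y{\left(J \right)} = \frac{2}{-2} - \frac{5}{J \frac{1}{6 + J}} = 2 \left(- \frac{1}{2}\right) - 5 \frac{6 + J}{J} = -1 - \frac{5 \left(6 + J\right)}{J}$)
$10 \left(a{\left(-5 \right)} + y{\left(-3 \right)}\right) = 10 \left(\left(2 - 5\right) - \left(6 + \frac{30}{-3}\right)\right) = 10 \left(-3 - -4\right) = 10 \left(-3 + \left(-6 + 10\right)\right) = 10 \left(-3 + 4\right) = 10 \cdot 1 = 10$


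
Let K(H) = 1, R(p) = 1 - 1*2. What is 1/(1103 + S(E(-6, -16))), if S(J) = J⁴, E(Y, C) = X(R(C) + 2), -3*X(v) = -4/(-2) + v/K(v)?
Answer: 1/1104 ≈ 0.00090580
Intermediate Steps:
R(p) = -1 (R(p) = 1 - 2 = -1)
X(v) = -⅔ - v/3 (X(v) = -(-4/(-2) + v/1)/3 = -(-4*(-½) + v*1)/3 = -(2 + v)/3 = -⅔ - v/3)
E(Y, C) = -1 (E(Y, C) = -⅔ - (-1 + 2)/3 = -⅔ - ⅓*1 = -⅔ - ⅓ = -1)
1/(1103 + S(E(-6, -16))) = 1/(1103 + (-1)⁴) = 1/(1103 + 1) = 1/1104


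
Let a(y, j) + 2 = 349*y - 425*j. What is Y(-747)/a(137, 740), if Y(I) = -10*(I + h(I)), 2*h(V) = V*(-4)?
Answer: 7470/266689 ≈ 0.028010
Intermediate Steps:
h(V) = -2*V (h(V) = (V*(-4))/2 = (-4*V)/2 = -2*V)
Y(I) = 10*I (Y(I) = -10*(I - 2*I) = -(-10)*I = 10*I)
a(y, j) = -2 - 425*j + 349*y (a(y, j) = -2 + (349*y - 425*j) = -2 + (-425*j + 349*y) = -2 - 425*j + 349*y)
Y(-747)/a(137, 740) = (10*(-747))/(-2 - 425*740 + 349*137) = -7470/(-2 - 314500 + 47813) = -7470/(-266689) = -7470*(-1/266689) = 7470/266689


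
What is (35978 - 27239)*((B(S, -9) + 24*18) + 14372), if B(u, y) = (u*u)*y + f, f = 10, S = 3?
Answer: 128751687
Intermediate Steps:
B(u, y) = 10 + y*u² (B(u, y) = (u*u)*y + 10 = u²*y + 10 = y*u² + 10 = 10 + y*u²)
(35978 - 27239)*((B(S, -9) + 24*18) + 14372) = (35978 - 27239)*(((10 - 9*3²) + 24*18) + 14372) = 8739*(((10 - 9*9) + 432) + 14372) = 8739*(((10 - 81) + 432) + 14372) = 8739*((-71 + 432) + 14372) = 8739*(361 + 14372) = 8739*14733 = 128751687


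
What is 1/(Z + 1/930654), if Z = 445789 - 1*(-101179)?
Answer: 930654/509037957073 ≈ 1.8283e-6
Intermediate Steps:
Z = 546968 (Z = 445789 + 101179 = 546968)
1/(Z + 1/930654) = 1/(546968 + 1/930654) = 1/(509037957073/930654) = 930654/509037957073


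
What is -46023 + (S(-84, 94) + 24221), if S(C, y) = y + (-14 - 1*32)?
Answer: -21754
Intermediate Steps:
S(C, y) = -46 + y (S(C, y) = y + (-14 - 32) = y - 46 = -46 + y)
-46023 + (S(-84, 94) + 24221) = -46023 + ((-46 + 94) + 24221) = -46023 + (48 + 24221) = -46023 + 24269 = -21754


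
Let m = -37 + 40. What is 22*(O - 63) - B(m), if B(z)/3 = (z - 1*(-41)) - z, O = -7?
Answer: -1663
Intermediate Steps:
m = 3
B(z) = 123 (B(z) = 3*((z - 1*(-41)) - z) = 3*((z + 41) - z) = 3*((41 + z) - z) = 3*41 = 123)
22*(O - 63) - B(m) = 22*(-7 - 63) - 1*123 = 22*(-70) - 123 = -1540 - 123 = -1663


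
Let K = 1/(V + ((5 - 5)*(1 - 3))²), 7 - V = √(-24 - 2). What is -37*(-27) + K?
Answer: 74932/75 + I*√26/75 ≈ 999.09 + 0.067987*I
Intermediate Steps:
V = 7 - I*√26 (V = 7 - √(-24 - 2) = 7 - √(-26) = 7 - I*√26 ≈ 7.0 - 5.099*I)
K = 1/(7 - I*√26) (K = 1/((7 - I*√26) + ((5 - 5)*(1 - 3))²) = 1/((7 - I*√26) + (0*(-2))²) = 1/((7 - I*√26) + 0²) = 1/((7 - I*√26) + 0) = 1/(7 - I*√26) ≈ 0.093333 + 0.067987*I)
-37*(-27) + K = -37*(-27) + (7/75 + I*√26/75) = 999 + (7/75 + I*√26/75) = 74932/75 + I*√26/75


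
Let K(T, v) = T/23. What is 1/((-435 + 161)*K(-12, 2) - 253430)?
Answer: -23/5825602 ≈ -3.9481e-6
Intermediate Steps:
K(T, v) = T/23 (K(T, v) = T*(1/23) = T/23)
1/((-435 + 161)*K(-12, 2) - 253430) = 1/((-435 + 161)*((1/23)*(-12)) - 253430) = 1/(-274*(-12/23) - 253430) = 1/(3288/23 - 253430) = 1/(-5825602/23) = -23/5825602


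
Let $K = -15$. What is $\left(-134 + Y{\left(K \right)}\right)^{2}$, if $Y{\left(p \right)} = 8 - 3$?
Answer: $16641$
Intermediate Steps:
$Y{\left(p \right)} = 5$ ($Y{\left(p \right)} = 8 - 3 = 5$)
$\left(-134 + Y{\left(K \right)}\right)^{2} = \left(-134 + 5\right)^{2} = \left(-129\right)^{2} = 16641$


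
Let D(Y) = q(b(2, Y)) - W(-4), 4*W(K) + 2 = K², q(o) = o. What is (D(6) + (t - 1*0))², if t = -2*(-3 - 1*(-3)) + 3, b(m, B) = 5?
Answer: 81/4 ≈ 20.250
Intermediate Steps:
W(K) = -½ + K²/4
t = 3 (t = -2*(-3 + 3) + 3 = -2*0 + 3 = 0 + 3 = 3)
D(Y) = 3/2 (D(Y) = 5 - (-½ + (¼)*(-4)²) = 5 - (-½ + (¼)*16) = 5 - (-½ + 4) = 5 - 1*7/2 = 5 - 7/2 = 3/2)
(D(6) + (t - 1*0))² = (3/2 + (3 - 1*0))² = (3/2 + (3 + 0))² = (3/2 + 3)² = (9/2)² = 81/4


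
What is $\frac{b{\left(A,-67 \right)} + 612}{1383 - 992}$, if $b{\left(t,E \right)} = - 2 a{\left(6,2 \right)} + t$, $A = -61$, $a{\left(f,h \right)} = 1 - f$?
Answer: $\frac{33}{23} \approx 1.4348$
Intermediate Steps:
$b{\left(t,E \right)} = 10 + t$ ($b{\left(t,E \right)} = - 2 \left(1 - 6\right) + t = \left(-2\right) \left(-5\right) + t = 10 + t$)
$\frac{b{\left(A,-67 \right)} + 612}{1383 - 992} = \frac{\left(10 - 61\right) + 612}{1383 - 992} = \frac{-51 + 612}{1383 - 992} = \frac{561}{1383 - 992} = \frac{561}{391} = 561 \cdot \frac{1}{391} = \frac{33}{23}$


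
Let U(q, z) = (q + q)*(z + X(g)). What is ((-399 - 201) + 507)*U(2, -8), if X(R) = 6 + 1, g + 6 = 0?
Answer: 372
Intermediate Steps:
g = -6 (g = -6 + 0 = -6)
X(R) = 7
U(q, z) = 2*q*(7 + z) (U(q, z) = (q + q)*(z + 7) = (2*q)*(7 + z) = 2*q*(7 + z))
((-399 - 201) + 507)*U(2, -8) = ((-399 - 201) + 507)*(2*2*(7 - 8)) = (-600 + 507)*(2*2*(-1)) = -93*(-4) = 372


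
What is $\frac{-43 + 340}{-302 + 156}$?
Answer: $- \frac{297}{146} \approx -2.0342$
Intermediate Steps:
$\frac{-43 + 340}{-302 + 156} = \frac{297}{-146} = 297 \left(- \frac{1}{146}\right) = - \frac{297}{146}$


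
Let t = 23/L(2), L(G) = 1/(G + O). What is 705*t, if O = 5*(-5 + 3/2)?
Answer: -502665/2 ≈ -2.5133e+5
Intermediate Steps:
O = -35/2 (O = 5*(-5 + 3*(½)) = 5*(-5 + 3/2) = 5*(-7/2) = -35/2 ≈ -17.500)
L(G) = 1/(-35/2 + G) (L(G) = 1/(G - 35/2) = 1/(-35/2 + G))
t = -713/2 (t = 23/((2/(-35 + 2*2))) = 23/((2/(-35 + 4))) = 23/((2/(-31))) = 23/((2*(-1/31))) = 23/(-2/31) = 23*(-31/2) = -713/2 ≈ -356.50)
705*t = 705*(-713/2) = -502665/2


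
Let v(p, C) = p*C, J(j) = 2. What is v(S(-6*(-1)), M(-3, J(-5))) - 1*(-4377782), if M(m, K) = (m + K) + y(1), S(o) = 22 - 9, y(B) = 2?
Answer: 4377795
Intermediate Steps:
S(o) = 13
M(m, K) = 2 + K + m (M(m, K) = (m + K) + 2 = (K + m) + 2 = 2 + K + m)
v(p, C) = C*p
v(S(-6*(-1)), M(-3, J(-5))) - 1*(-4377782) = (2 + 2 - 3)*13 - 1*(-4377782) = 1*13 + 4377782 = 13 + 4377782 = 4377795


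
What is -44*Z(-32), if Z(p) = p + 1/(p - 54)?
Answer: 60566/43 ≈ 1408.5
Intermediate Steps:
Z(p) = p + 1/(-54 + p)
-44*Z(-32) = -44*(1 + (-32)² - 54*(-32))/(-54 - 32) = -44*(1 + 1024 + 1728)/(-86) = -(-22)*2753/43 = -44*(-2753/86) = 60566/43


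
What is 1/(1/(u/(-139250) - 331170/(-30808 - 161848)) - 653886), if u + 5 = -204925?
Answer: -4279820829/2798513581224094 ≈ -1.5293e-6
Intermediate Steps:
u = -204930 (u = -5 - 204925 = -204930)
1/(1/(u/(-139250) - 331170/(-30808 - 161848)) - 653886) = 1/(1/(-204930/(-139250) - 331170/(-30808 - 161848)) - 653886) = 1/(1/(-204930*(-1/139250) - 331170/(-192656)) - 653886) = 1/(1/(20493/13925 - 331170*(-1/192656)) - 653886) = 1/(1/(20493/13925 + 165585/96328) - 653886) = 1/(1/(4279820829/1341367400) - 653886) = 1/(1341367400/4279820829 - 653886) = 1/(-2798513581224094/4279820829) = -4279820829/2798513581224094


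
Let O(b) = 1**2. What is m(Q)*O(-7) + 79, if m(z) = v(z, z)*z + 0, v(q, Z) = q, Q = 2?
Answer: 83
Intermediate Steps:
m(z) = z**2 (m(z) = z*z + 0 = z**2 + 0 = z**2)
O(b) = 1
m(Q)*O(-7) + 79 = 2**2*1 + 79 = 4*1 + 79 = 4 + 79 = 83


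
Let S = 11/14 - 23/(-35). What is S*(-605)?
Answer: -12221/14 ≈ -872.93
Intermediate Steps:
S = 101/70 (S = 11*(1/14) - 23*(-1/35) = 11/14 + 23/35 = 101/70 ≈ 1.4429)
S*(-605) = (101/70)*(-605) = -12221/14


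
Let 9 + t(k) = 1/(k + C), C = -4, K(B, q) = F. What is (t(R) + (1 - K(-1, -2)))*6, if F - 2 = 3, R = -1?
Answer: -396/5 ≈ -79.200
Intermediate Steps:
F = 5 (F = 2 + 3 = 5)
K(B, q) = 5
t(k) = -9 + 1/(-4 + k) (t(k) = -9 + 1/(k - 4) = -9 + 1/(-4 + k))
(t(R) + (1 - K(-1, -2)))*6 = ((37 - 9*(-1))/(-4 - 1) + (1 - 1*5))*6 = ((37 + 9)/(-5) + (1 - 5))*6 = (-1/5*46 - 4)*6 = (-46/5 - 4)*6 = -66/5*6 = -396/5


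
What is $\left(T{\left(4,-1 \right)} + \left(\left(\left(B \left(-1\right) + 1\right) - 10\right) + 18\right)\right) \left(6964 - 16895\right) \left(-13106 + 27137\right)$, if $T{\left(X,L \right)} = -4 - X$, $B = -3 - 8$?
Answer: $-1672102332$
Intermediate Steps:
$B = -11$ ($B = -3 - 8 = -11$)
$\left(T{\left(4,-1 \right)} + \left(\left(\left(B \left(-1\right) + 1\right) - 10\right) + 18\right)\right) \left(6964 - 16895\right) \left(-13106 + 27137\right) = \left(\left(-4 - 4\right) + \left(\left(\left(\left(-11\right) \left(-1\right) + 1\right) - 10\right) + 18\right)\right) \left(6964 - 16895\right) \left(-13106 + 27137\right) = \left(\left(-4 - 4\right) + \left(\left(\left(11 + 1\right) - 10\right) + 18\right)\right) \left(\left(-9931\right) 14031\right) = \left(-8 + \left(\left(12 - 10\right) + 18\right)\right) \left(-139341861\right) = \left(-8 + \left(2 + 18\right)\right) \left(-139341861\right) = \left(-8 + 20\right) \left(-139341861\right) = 12 \left(-139341861\right) = -1672102332$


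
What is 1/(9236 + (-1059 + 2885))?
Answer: 1/11062 ≈ 9.0400e-5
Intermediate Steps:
1/(9236 + (-1059 + 2885)) = 1/(9236 + 1826) = 1/11062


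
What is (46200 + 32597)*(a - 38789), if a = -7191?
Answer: -3623086060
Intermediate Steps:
(46200 + 32597)*(a - 38789) = (46200 + 32597)*(-7191 - 38789) = 78797*(-45980) = -3623086060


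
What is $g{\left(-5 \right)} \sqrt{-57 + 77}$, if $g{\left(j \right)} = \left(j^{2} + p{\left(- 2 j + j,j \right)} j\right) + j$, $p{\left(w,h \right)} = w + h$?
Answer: $40 \sqrt{5} \approx 89.443$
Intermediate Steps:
$p{\left(w,h \right)} = h + w$
$g{\left(j \right)} = j + j^{2}$ ($g{\left(j \right)} = \left(j^{2} + \left(j + \left(- 2 j + j\right)\right) j\right) + j = \left(j^{2} + \left(j - j\right) j\right) + j = \left(j^{2} + 0 j\right) + j = \left(j^{2} + 0\right) + j = j^{2} + j = j + j^{2}$)
$g{\left(-5 \right)} \sqrt{-57 + 77} = - 5 \left(1 - 5\right) \sqrt{-57 + 77} = \left(-5\right) \left(-4\right) \sqrt{20} = 20 \cdot 2 \sqrt{5} = 40 \sqrt{5}$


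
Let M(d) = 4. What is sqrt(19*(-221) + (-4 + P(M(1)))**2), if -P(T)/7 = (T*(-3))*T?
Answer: 5*sqrt(4241) ≈ 325.61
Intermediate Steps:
P(T) = 21*T**2 (P(T) = -7*T*(-3)*T = -7*(-3*T)*T = -(-21)*T**2 = 21*T**2)
sqrt(19*(-221) + (-4 + P(M(1)))**2) = sqrt(19*(-221) + (-4 + 21*4**2)**2) = sqrt(-4199 + (-4 + 21*16)**2) = sqrt(-4199 + (-4 + 336)**2) = sqrt(-4199 + 332**2) = sqrt(-4199 + 110224) = sqrt(106025) = 5*sqrt(4241)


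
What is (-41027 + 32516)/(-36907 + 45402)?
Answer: -8511/8495 ≈ -1.0019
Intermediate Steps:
(-41027 + 32516)/(-36907 + 45402) = -8511/8495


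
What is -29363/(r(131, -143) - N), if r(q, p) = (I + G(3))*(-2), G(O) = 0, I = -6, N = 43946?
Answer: 29363/43934 ≈ 0.66834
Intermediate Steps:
r(q, p) = 12 (r(q, p) = (-6 + 0)*(-2) = -6*(-2) = 12)
-29363/(r(131, -143) - N) = -29363/(12 - 1*43946) = -29363/(12 - 43946) = -29363/(-43934) = -29363*(-1/43934) = 29363/43934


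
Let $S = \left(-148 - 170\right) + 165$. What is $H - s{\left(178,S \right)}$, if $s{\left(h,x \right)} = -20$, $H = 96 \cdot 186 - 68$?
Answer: $17808$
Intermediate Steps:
$H = 17788$ ($H = 17856 - 68 = 17788$)
$S = -153$ ($S = -318 + 165 = -153$)
$H - s{\left(178,S \right)} = 17788 - -20 = 17788 + 20 = 17808$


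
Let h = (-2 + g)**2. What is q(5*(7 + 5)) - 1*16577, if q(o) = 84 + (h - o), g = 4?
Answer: -16549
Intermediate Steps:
h = 4 (h = (-2 + 4)**2 = 2**2 = 4)
q(o) = 88 - o (q(o) = 84 + (4 - o) = 88 - o)
q(5*(7 + 5)) - 1*16577 = (88 - 5*(7 + 5)) - 1*16577 = (88 - 5*12) - 16577 = (88 - 1*60) - 16577 = (88 - 60) - 16577 = 28 - 16577 = -16549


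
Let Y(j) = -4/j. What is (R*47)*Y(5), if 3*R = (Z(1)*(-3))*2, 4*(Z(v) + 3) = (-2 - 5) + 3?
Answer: -1504/5 ≈ -300.80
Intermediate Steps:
Z(v) = -4 (Z(v) = -3 + ((-2 - 5) + 3)/4 = -3 + (-7 + 3)/4 = -3 + (1/4)*(-4) = -3 - 1 = -4)
R = 8 (R = (-4*(-3)*2)/3 = (12*2)/3 = (1/3)*24 = 8)
(R*47)*Y(5) = (8*47)*(-4/5) = 376*(-4*1/5) = 376*(-4/5) = -1504/5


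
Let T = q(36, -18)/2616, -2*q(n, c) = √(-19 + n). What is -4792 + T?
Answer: -4792 - √17/5232 ≈ -4792.0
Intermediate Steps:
q(n, c) = -√(-19 + n)/2
T = -√17/5232 (T = -√(-19 + 36)/2/2616 = -√17/2*(1/2616) = -√17/5232 ≈ -0.00078806)
-4792 + T = -4792 - √17/5232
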